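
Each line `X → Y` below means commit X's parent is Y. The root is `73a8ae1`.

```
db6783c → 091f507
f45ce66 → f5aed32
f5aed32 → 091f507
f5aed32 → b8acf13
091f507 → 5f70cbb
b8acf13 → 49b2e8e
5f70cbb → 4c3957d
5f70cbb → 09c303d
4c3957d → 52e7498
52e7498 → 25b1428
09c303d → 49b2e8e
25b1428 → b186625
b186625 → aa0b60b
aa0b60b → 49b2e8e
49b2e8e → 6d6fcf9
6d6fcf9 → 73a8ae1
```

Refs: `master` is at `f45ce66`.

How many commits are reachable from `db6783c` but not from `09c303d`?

8

Reachable from db6783c: {091f507, 09c303d, 25b1428, 49b2e8e, 4c3957d, 52e7498, 5f70cbb, 6d6fcf9, 73a8ae1, aa0b60b, b186625, db6783c}.
Reachable from 09c303d: {09c303d, 49b2e8e, 6d6fcf9, 73a8ae1}.
In db6783c's history but not 09c303d's: {091f507, 25b1428, 4c3957d, 52e7498, 5f70cbb, aa0b60b, b186625, db6783c} — 8 commits.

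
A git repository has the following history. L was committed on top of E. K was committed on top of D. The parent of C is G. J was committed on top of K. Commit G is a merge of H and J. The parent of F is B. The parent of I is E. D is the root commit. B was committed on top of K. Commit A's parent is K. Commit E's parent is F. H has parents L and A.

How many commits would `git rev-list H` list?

Walking parent pointers from H: reachable set = {A, B, D, E, F, H, K, L}.
That is 8 commits.

8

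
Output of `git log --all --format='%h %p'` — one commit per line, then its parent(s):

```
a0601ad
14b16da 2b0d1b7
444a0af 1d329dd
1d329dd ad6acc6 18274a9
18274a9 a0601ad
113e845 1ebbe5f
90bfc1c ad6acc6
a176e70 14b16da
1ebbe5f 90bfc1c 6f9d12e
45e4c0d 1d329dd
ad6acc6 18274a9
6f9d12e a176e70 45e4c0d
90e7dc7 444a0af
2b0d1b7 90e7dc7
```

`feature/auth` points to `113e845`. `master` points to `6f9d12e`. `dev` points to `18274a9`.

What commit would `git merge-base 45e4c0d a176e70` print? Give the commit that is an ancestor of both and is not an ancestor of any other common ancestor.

1d329dd

Ancestors of 45e4c0d: {18274a9, 1d329dd, 45e4c0d, a0601ad, ad6acc6}.
Ancestors of a176e70: {14b16da, 18274a9, 1d329dd, 2b0d1b7, 444a0af, 90e7dc7, a0601ad, a176e70, ad6acc6}.
Common ancestors: {18274a9, 1d329dd, a0601ad, ad6acc6}.
Among these, 1d329dd is not an ancestor of any other common ancestor — it is the merge base.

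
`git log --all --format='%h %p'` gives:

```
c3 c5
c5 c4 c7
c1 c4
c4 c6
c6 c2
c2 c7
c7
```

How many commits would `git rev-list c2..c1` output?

3

Reachable from c1: {c1, c2, c4, c6, c7}.
Reachable from c2: {c2, c7}.
In c1's history but not c2's: {c1, c4, c6} — 3 commits.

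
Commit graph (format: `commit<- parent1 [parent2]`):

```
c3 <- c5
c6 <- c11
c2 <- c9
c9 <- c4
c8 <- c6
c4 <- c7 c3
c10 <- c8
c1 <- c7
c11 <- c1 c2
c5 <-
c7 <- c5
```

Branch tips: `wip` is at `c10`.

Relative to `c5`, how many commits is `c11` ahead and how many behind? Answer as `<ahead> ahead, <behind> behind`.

Reachable from c11: {c1, c11, c2, c3, c4, c5, c7, c9}.
Reachable from c5: {c5}.
Only in c11's history (ahead): {c1, c11, c2, c3, c4, c7, c9} — 7.
Only in c5's history (behind): {} — 0.

7 ahead, 0 behind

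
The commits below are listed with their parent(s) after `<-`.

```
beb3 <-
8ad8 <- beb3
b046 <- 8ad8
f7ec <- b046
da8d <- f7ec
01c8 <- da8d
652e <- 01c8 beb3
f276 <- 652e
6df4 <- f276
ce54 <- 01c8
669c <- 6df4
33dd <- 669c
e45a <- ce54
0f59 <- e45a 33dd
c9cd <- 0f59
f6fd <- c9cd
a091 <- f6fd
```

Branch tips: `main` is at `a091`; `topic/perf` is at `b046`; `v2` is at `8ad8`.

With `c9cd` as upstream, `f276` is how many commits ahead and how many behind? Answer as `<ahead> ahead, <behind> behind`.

Reachable from f276: {01c8, 652e, 8ad8, b046, beb3, da8d, f276, f7ec}.
Reachable from c9cd: {01c8, 0f59, 33dd, 652e, 669c, 6df4, 8ad8, b046, beb3, c9cd, ce54, da8d, e45a, f276, f7ec}.
Only in f276's history (ahead): {} — 0.
Only in c9cd's history (behind): {0f59, 33dd, 669c, 6df4, c9cd, ce54, e45a} — 7.

0 ahead, 7 behind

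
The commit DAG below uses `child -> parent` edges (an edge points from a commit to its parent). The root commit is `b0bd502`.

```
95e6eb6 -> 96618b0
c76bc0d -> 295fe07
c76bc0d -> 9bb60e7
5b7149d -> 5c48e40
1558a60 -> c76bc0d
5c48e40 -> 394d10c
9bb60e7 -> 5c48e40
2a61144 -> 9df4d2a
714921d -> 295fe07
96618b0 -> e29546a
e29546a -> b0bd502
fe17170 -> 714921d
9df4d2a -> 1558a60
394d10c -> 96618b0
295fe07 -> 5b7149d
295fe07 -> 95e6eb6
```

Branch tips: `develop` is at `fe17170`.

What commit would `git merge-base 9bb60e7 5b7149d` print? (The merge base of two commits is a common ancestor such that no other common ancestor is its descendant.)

5c48e40

Ancestors of 9bb60e7: {394d10c, 5c48e40, 96618b0, 9bb60e7, b0bd502, e29546a}.
Ancestors of 5b7149d: {394d10c, 5b7149d, 5c48e40, 96618b0, b0bd502, e29546a}.
Common ancestors: {394d10c, 5c48e40, 96618b0, b0bd502, e29546a}.
Among these, 5c48e40 is not an ancestor of any other common ancestor — it is the merge base.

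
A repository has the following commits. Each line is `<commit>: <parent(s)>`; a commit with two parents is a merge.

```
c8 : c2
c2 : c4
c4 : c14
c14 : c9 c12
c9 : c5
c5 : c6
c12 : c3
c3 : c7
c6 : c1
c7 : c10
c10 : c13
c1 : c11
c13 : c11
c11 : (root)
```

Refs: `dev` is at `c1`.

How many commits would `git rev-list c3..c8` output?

9

Reachable from c8: {c1, c10, c11, c12, c13, c14, c2, c3, c4, c5, c6, c7, c8, c9}.
Reachable from c3: {c10, c11, c13, c3, c7}.
In c8's history but not c3's: {c1, c12, c14, c2, c4, c5, c6, c8, c9} — 9 commits.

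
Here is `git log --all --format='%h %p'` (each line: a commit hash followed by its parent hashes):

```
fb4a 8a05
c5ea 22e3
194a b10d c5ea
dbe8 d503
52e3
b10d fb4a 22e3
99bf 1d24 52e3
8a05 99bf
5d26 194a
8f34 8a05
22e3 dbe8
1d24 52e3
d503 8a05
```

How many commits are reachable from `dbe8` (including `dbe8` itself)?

6

Walking parent pointers from dbe8: reachable set = {1d24, 52e3, 8a05, 99bf, d503, dbe8}.
That is 6 commits.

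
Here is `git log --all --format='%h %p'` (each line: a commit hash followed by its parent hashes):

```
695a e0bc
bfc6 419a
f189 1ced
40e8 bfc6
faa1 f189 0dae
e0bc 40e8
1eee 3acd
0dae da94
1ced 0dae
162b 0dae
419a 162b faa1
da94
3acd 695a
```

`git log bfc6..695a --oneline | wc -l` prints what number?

Reachable from 695a: {0dae, 162b, 1ced, 40e8, 419a, 695a, bfc6, da94, e0bc, f189, faa1}.
Reachable from bfc6: {0dae, 162b, 1ced, 419a, bfc6, da94, f189, faa1}.
In 695a's history but not bfc6's: {40e8, 695a, e0bc} — 3 commits.

3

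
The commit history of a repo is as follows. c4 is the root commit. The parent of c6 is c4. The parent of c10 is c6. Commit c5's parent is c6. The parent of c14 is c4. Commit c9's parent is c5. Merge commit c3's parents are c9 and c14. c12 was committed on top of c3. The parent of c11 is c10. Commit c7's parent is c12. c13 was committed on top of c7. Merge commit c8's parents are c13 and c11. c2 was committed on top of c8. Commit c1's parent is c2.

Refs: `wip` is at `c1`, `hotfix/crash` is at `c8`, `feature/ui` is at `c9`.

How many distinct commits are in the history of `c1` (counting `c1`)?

14

Walking parent pointers from c1: reachable set = {c1, c10, c11, c12, c13, c14, c2, c3, c4, c5, c6, c7, c8, c9}.
That is 14 commits.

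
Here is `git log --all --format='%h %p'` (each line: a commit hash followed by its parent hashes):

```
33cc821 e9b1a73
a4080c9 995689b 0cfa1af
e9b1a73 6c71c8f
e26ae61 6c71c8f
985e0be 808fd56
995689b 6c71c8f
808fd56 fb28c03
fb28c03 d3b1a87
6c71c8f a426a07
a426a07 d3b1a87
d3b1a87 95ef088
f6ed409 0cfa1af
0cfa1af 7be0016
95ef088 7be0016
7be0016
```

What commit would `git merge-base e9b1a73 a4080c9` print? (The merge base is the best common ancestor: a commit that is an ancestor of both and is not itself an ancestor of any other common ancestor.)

6c71c8f

Ancestors of e9b1a73: {6c71c8f, 7be0016, 95ef088, a426a07, d3b1a87, e9b1a73}.
Ancestors of a4080c9: {0cfa1af, 6c71c8f, 7be0016, 95ef088, 995689b, a4080c9, a426a07, d3b1a87}.
Common ancestors: {6c71c8f, 7be0016, 95ef088, a426a07, d3b1a87}.
Among these, 6c71c8f is not an ancestor of any other common ancestor — it is the merge base.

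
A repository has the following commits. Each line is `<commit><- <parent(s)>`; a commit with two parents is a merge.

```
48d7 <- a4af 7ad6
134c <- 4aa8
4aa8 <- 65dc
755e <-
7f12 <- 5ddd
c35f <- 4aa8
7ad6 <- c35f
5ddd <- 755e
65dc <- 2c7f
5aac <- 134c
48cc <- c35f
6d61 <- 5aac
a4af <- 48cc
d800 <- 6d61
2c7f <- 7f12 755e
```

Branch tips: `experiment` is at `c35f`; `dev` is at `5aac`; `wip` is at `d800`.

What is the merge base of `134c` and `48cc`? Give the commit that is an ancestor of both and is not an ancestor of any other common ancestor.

4aa8

Ancestors of 134c: {134c, 2c7f, 4aa8, 5ddd, 65dc, 755e, 7f12}.
Ancestors of 48cc: {2c7f, 48cc, 4aa8, 5ddd, 65dc, 755e, 7f12, c35f}.
Common ancestors: {2c7f, 4aa8, 5ddd, 65dc, 755e, 7f12}.
Among these, 4aa8 is not an ancestor of any other common ancestor — it is the merge base.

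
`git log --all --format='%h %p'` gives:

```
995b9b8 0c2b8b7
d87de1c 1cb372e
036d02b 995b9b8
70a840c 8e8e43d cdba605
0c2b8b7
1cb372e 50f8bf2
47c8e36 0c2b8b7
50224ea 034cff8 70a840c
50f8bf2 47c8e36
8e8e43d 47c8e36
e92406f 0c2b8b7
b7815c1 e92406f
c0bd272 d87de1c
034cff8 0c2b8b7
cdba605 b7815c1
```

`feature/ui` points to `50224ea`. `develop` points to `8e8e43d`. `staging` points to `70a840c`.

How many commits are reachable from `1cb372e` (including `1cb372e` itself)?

Walking parent pointers from 1cb372e: reachable set = {0c2b8b7, 1cb372e, 47c8e36, 50f8bf2}.
That is 4 commits.

4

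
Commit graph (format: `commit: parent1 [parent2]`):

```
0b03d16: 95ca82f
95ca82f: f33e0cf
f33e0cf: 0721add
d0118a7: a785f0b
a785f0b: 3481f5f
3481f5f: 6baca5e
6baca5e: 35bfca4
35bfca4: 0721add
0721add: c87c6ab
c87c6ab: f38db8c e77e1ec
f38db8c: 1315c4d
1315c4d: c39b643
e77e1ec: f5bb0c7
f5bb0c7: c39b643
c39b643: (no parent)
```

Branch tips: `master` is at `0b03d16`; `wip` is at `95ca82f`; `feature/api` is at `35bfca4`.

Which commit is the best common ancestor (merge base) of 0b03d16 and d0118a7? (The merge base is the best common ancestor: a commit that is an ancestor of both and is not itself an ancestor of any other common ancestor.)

Ancestors of 0b03d16: {0721add, 0b03d16, 1315c4d, 95ca82f, c39b643, c87c6ab, e77e1ec, f33e0cf, f38db8c, f5bb0c7}.
Ancestors of d0118a7: {0721add, 1315c4d, 3481f5f, 35bfca4, 6baca5e, a785f0b, c39b643, c87c6ab, d0118a7, e77e1ec, f38db8c, f5bb0c7}.
Common ancestors: {0721add, 1315c4d, c39b643, c87c6ab, e77e1ec, f38db8c, f5bb0c7}.
Among these, 0721add is not an ancestor of any other common ancestor — it is the merge base.

0721add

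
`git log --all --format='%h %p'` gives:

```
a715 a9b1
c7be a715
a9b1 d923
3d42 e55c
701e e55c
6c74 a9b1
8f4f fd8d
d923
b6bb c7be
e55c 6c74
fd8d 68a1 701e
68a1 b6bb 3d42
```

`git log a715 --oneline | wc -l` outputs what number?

Walking parent pointers from a715: reachable set = {a715, a9b1, d923}.
That is 3 commits.

3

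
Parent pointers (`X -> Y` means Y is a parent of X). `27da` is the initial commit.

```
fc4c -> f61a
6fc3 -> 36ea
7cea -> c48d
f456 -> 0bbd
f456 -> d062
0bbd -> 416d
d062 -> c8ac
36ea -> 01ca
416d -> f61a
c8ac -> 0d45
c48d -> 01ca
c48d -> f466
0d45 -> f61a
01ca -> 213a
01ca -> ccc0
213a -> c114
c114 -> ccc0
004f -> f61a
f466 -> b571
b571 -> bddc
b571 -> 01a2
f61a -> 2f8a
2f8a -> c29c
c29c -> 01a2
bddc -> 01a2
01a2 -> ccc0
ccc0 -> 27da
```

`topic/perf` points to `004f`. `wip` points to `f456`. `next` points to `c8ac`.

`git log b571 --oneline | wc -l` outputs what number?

5

Walking parent pointers from b571: reachable set = {01a2, 27da, b571, bddc, ccc0}.
That is 5 commits.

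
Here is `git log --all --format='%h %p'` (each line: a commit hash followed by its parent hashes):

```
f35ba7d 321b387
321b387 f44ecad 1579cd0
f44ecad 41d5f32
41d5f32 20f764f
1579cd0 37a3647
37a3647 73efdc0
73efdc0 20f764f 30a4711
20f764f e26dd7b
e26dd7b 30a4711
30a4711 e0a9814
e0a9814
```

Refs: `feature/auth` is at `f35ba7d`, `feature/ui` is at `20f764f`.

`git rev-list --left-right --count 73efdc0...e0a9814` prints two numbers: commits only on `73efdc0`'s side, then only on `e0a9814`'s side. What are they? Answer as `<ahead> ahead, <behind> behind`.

4 ahead, 0 behind

Reachable from 73efdc0: {20f764f, 30a4711, 73efdc0, e0a9814, e26dd7b}.
Reachable from e0a9814: {e0a9814}.
Only in 73efdc0's history (ahead): {20f764f, 30a4711, 73efdc0, e26dd7b} — 4.
Only in e0a9814's history (behind): {} — 0.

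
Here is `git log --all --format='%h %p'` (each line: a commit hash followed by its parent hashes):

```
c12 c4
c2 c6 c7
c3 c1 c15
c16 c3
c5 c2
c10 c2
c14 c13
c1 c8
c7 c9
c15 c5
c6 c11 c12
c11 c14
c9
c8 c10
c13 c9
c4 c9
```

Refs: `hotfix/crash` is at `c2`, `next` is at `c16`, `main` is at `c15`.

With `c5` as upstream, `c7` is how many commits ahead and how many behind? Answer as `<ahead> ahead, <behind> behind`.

Reachable from c7: {c7, c9}.
Reachable from c5: {c11, c12, c13, c14, c2, c4, c5, c6, c7, c9}.
Only in c7's history (ahead): {} — 0.
Only in c5's history (behind): {c11, c12, c13, c14, c2, c4, c5, c6} — 8.

0 ahead, 8 behind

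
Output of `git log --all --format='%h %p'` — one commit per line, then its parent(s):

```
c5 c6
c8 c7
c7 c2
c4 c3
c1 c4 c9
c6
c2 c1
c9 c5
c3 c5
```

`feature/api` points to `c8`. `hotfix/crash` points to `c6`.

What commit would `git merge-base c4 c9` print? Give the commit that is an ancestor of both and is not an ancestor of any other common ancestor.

Ancestors of c4: {c3, c4, c5, c6}.
Ancestors of c9: {c5, c6, c9}.
Common ancestors: {c5, c6}.
Among these, c5 is not an ancestor of any other common ancestor — it is the merge base.

c5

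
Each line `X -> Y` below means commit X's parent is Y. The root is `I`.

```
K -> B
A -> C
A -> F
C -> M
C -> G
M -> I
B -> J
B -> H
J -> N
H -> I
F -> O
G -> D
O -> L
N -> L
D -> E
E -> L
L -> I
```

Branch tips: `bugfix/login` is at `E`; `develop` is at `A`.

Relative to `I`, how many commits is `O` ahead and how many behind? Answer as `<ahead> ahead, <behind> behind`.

2 ahead, 0 behind

Reachable from O: {I, L, O}.
Reachable from I: {I}.
Only in O's history (ahead): {L, O} — 2.
Only in I's history (behind): {} — 0.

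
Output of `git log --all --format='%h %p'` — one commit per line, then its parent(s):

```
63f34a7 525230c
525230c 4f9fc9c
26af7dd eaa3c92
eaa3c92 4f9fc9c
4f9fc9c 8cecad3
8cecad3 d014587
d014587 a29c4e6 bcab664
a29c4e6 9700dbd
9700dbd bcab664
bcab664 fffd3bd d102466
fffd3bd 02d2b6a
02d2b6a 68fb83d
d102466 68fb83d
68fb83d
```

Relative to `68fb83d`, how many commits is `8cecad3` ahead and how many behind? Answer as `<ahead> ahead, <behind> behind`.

8 ahead, 0 behind

Reachable from 8cecad3: {02d2b6a, 68fb83d, 8cecad3, 9700dbd, a29c4e6, bcab664, d014587, d102466, fffd3bd}.
Reachable from 68fb83d: {68fb83d}.
Only in 8cecad3's history (ahead): {02d2b6a, 8cecad3, 9700dbd, a29c4e6, bcab664, d014587, d102466, fffd3bd} — 8.
Only in 68fb83d's history (behind): {} — 0.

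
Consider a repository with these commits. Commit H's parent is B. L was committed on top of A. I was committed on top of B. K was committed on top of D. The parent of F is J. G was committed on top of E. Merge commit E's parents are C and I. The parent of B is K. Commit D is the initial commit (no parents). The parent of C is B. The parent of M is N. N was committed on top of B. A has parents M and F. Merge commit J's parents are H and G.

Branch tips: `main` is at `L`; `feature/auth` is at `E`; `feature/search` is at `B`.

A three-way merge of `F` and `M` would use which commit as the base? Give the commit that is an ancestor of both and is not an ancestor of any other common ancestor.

B

Ancestors of F: {B, C, D, E, F, G, H, I, J, K}.
Ancestors of M: {B, D, K, M, N}.
Common ancestors: {B, D, K}.
Among these, B is not an ancestor of any other common ancestor — it is the merge base.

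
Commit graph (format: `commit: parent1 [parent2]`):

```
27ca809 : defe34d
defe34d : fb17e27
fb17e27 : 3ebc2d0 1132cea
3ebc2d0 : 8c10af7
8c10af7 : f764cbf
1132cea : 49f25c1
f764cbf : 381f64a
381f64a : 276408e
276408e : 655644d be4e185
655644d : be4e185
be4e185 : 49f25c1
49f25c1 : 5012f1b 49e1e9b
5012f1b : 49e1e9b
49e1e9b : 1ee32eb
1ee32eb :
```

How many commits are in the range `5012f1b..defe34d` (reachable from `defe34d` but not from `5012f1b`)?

Reachable from defe34d: {1132cea, 1ee32eb, 276408e, 381f64a, 3ebc2d0, 49e1e9b, 49f25c1, 5012f1b, 655644d, 8c10af7, be4e185, defe34d, f764cbf, fb17e27}.
Reachable from 5012f1b: {1ee32eb, 49e1e9b, 5012f1b}.
In defe34d's history but not 5012f1b's: {1132cea, 276408e, 381f64a, 3ebc2d0, 49f25c1, 655644d, 8c10af7, be4e185, defe34d, f764cbf, fb17e27} — 11 commits.

11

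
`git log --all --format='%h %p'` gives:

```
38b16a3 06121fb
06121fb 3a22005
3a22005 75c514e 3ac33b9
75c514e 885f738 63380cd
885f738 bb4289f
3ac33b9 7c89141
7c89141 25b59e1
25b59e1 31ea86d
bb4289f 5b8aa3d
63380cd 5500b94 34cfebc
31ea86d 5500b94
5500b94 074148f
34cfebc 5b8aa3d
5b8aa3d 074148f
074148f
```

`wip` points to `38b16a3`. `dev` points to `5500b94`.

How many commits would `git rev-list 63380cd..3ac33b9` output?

4

Reachable from 3ac33b9: {074148f, 25b59e1, 31ea86d, 3ac33b9, 5500b94, 7c89141}.
Reachable from 63380cd: {074148f, 34cfebc, 5500b94, 5b8aa3d, 63380cd}.
In 3ac33b9's history but not 63380cd's: {25b59e1, 31ea86d, 3ac33b9, 7c89141} — 4 commits.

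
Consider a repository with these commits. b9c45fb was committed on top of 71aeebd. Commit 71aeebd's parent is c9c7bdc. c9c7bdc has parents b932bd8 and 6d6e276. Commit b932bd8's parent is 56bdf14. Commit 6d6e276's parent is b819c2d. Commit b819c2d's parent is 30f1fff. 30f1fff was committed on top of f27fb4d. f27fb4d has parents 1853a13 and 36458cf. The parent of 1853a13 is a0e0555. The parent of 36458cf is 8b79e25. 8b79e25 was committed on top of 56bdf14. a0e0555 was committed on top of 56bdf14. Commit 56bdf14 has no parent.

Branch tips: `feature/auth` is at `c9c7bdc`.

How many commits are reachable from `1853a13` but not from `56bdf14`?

Reachable from 1853a13: {1853a13, 56bdf14, a0e0555}.
Reachable from 56bdf14: {56bdf14}.
In 1853a13's history but not 56bdf14's: {1853a13, a0e0555} — 2 commits.

2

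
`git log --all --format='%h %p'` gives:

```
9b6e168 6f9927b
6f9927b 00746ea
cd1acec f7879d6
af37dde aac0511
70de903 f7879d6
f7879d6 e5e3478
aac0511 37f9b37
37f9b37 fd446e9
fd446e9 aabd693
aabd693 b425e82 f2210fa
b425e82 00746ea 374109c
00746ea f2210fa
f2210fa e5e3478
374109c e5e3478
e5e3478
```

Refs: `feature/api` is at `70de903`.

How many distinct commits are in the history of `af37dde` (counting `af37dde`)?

10

Walking parent pointers from af37dde: reachable set = {00746ea, 374109c, 37f9b37, aabd693, aac0511, af37dde, b425e82, e5e3478, f2210fa, fd446e9}.
That is 10 commits.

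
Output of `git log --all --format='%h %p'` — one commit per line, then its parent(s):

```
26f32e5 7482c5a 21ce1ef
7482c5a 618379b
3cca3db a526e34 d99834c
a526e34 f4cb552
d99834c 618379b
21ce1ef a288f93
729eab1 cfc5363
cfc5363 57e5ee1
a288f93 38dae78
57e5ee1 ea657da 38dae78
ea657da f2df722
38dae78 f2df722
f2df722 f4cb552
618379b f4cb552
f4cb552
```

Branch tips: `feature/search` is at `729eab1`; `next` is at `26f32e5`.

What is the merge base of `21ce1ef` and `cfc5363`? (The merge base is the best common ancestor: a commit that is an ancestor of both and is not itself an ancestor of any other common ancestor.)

38dae78

Ancestors of 21ce1ef: {21ce1ef, 38dae78, a288f93, f2df722, f4cb552}.
Ancestors of cfc5363: {38dae78, 57e5ee1, cfc5363, ea657da, f2df722, f4cb552}.
Common ancestors: {38dae78, f2df722, f4cb552}.
Among these, 38dae78 is not an ancestor of any other common ancestor — it is the merge base.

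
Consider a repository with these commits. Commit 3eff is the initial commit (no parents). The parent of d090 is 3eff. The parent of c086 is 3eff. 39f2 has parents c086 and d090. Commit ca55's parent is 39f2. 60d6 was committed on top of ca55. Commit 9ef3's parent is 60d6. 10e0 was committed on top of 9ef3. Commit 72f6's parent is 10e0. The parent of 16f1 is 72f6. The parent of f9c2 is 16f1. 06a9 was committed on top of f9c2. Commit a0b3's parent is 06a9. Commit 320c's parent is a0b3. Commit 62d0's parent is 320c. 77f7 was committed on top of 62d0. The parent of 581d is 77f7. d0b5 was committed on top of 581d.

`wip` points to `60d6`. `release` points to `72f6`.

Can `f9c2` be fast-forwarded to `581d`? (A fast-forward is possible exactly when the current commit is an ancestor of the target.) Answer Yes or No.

A fast-forward from f9c2 to 581d is possible iff f9c2 is an ancestor of 581d.
Ancestors of 581d: {06a9, 10e0, 16f1, 320c, 39f2, 3eff, 581d, 60d6, 62d0, 72f6, 77f7, 9ef3, a0b3, c086, ca55, d090, f9c2}.
f9c2 is among them, so fast-forward is possible.

Yes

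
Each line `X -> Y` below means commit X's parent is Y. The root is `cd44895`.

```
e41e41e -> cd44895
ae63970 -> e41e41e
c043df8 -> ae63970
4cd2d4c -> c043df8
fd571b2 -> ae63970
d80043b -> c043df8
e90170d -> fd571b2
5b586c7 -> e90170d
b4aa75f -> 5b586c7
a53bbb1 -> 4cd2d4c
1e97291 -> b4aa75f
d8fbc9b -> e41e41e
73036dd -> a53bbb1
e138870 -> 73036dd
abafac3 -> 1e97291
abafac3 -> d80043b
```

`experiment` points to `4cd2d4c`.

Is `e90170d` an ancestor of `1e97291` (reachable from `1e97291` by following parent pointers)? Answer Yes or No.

Ancestors of 1e97291 (commits reachable by following parents): {1e97291, 5b586c7, ae63970, b4aa75f, cd44895, e41e41e, e90170d, fd571b2}.
e90170d is in that set, so it is an ancestor of 1e97291.

Yes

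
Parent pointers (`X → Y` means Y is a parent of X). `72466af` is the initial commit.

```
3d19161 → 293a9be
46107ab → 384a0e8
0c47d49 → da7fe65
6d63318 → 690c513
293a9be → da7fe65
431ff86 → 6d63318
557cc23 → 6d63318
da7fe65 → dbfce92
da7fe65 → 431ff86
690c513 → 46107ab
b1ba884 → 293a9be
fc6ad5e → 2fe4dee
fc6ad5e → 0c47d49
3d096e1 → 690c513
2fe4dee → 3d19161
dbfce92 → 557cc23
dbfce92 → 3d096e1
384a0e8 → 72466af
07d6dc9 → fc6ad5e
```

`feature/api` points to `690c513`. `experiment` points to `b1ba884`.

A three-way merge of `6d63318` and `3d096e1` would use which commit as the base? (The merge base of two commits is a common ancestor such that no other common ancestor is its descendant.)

Ancestors of 6d63318: {384a0e8, 46107ab, 690c513, 6d63318, 72466af}.
Ancestors of 3d096e1: {384a0e8, 3d096e1, 46107ab, 690c513, 72466af}.
Common ancestors: {384a0e8, 46107ab, 690c513, 72466af}.
Among these, 690c513 is not an ancestor of any other common ancestor — it is the merge base.

690c513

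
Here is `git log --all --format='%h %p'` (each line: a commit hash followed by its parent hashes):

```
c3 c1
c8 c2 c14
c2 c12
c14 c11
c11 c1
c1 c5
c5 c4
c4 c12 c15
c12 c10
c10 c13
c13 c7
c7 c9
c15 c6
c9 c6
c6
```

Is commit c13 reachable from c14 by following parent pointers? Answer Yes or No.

Ancestors of c14 (commits reachable by following parents): {c1, c10, c11, c12, c13, c14, c15, c4, c5, c6, c7, c9}.
c13 is in that set, so it is an ancestor of c14.

Yes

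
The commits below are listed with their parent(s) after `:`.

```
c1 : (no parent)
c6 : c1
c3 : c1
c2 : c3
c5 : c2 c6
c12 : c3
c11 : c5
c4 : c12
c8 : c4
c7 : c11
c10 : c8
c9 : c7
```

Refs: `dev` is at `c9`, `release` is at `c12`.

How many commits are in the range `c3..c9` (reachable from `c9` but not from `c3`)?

Reachable from c9: {c1, c11, c2, c3, c5, c6, c7, c9}.
Reachable from c3: {c1, c3}.
In c9's history but not c3's: {c11, c2, c5, c6, c7, c9} — 6 commits.

6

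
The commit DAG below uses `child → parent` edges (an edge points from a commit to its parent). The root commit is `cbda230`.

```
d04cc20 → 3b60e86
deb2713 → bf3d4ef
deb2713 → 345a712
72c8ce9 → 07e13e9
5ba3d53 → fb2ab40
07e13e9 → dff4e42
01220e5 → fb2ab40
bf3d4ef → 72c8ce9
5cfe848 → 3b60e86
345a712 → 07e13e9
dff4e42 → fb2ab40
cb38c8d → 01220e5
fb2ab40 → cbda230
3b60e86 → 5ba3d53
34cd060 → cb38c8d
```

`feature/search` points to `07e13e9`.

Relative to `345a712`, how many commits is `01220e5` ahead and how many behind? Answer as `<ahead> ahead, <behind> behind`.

1 ahead, 3 behind

Reachable from 01220e5: {01220e5, cbda230, fb2ab40}.
Reachable from 345a712: {07e13e9, 345a712, cbda230, dff4e42, fb2ab40}.
Only in 01220e5's history (ahead): {01220e5} — 1.
Only in 345a712's history (behind): {07e13e9, 345a712, dff4e42} — 3.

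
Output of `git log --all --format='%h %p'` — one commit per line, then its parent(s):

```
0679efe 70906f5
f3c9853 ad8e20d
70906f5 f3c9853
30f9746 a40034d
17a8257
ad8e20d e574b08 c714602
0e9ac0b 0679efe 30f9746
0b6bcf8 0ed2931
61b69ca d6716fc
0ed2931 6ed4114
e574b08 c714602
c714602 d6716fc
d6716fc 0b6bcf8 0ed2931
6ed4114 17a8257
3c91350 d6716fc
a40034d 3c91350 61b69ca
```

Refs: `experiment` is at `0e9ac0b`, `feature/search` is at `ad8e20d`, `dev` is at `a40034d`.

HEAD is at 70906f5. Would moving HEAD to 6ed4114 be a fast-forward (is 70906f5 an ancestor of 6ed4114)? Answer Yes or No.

No

A fast-forward from 70906f5 to 6ed4114 is possible iff 70906f5 is an ancestor of 6ed4114.
Ancestors of 6ed4114: {17a8257, 6ed4114}.
70906f5 is not among them, so fast-forward is not possible.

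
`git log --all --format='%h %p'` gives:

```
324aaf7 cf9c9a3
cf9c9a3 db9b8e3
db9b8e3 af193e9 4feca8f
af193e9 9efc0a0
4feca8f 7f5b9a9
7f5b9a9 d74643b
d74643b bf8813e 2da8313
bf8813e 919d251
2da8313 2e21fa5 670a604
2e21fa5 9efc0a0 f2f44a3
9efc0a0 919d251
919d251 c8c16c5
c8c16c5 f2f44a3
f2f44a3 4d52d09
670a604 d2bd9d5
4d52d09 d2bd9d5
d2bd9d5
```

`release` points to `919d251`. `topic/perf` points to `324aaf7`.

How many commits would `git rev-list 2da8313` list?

Walking parent pointers from 2da8313: reachable set = {2da8313, 2e21fa5, 4d52d09, 670a604, 919d251, 9efc0a0, c8c16c5, d2bd9d5, f2f44a3}.
That is 9 commits.

9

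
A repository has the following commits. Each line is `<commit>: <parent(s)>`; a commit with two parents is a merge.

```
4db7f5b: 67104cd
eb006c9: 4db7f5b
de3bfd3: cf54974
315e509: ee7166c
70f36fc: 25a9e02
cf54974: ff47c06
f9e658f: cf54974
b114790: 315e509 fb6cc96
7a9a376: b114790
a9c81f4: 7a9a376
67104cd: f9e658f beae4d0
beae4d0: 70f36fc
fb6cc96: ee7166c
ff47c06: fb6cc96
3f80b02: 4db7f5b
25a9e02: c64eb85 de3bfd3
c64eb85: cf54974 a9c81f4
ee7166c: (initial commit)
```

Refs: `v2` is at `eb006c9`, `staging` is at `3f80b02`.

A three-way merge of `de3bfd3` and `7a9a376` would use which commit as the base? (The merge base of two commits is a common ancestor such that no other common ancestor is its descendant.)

Ancestors of de3bfd3: {cf54974, de3bfd3, ee7166c, fb6cc96, ff47c06}.
Ancestors of 7a9a376: {315e509, 7a9a376, b114790, ee7166c, fb6cc96}.
Common ancestors: {ee7166c, fb6cc96}.
Among these, fb6cc96 is not an ancestor of any other common ancestor — it is the merge base.

fb6cc96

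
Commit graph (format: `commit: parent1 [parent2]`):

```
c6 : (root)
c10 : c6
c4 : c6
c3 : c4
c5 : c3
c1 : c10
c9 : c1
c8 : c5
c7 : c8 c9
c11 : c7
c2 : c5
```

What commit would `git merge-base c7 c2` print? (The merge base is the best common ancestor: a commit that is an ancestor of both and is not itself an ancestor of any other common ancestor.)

c5

Ancestors of c7: {c1, c10, c3, c4, c5, c6, c7, c8, c9}.
Ancestors of c2: {c2, c3, c4, c5, c6}.
Common ancestors: {c3, c4, c5, c6}.
Among these, c5 is not an ancestor of any other common ancestor — it is the merge base.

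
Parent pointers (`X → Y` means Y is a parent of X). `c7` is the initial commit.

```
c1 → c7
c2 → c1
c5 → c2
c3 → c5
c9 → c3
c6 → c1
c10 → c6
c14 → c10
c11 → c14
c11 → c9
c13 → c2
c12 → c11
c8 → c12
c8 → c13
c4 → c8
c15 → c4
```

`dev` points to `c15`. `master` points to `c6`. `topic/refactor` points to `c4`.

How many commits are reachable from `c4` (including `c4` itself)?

Walking parent pointers from c4: reachable set = {c1, c10, c11, c12, c13, c14, c2, c3, c4, c5, c6, c7, c8, c9}.
That is 14 commits.

14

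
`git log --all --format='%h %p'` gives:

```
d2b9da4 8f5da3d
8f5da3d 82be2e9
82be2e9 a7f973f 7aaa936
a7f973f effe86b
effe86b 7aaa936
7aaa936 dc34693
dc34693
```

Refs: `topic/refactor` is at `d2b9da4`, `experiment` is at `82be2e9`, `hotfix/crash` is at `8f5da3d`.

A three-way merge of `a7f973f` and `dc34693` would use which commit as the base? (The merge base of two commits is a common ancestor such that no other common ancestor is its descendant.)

Ancestors of a7f973f: {7aaa936, a7f973f, dc34693, effe86b}.
Ancestors of dc34693: {dc34693}.
Common ancestors: {dc34693}.
The only common ancestor is dc34693, so it is the merge base.

dc34693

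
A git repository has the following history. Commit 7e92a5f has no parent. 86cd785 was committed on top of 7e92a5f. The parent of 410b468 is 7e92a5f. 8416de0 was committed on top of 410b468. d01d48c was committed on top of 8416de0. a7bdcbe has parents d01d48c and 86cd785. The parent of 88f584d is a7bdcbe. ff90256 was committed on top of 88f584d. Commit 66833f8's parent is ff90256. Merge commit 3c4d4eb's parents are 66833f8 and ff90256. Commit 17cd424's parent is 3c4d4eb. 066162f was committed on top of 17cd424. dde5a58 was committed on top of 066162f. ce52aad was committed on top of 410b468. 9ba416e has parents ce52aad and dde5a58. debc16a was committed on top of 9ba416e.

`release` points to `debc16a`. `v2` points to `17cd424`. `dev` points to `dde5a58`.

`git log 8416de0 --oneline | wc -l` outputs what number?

3

Walking parent pointers from 8416de0: reachable set = {410b468, 7e92a5f, 8416de0}.
That is 3 commits.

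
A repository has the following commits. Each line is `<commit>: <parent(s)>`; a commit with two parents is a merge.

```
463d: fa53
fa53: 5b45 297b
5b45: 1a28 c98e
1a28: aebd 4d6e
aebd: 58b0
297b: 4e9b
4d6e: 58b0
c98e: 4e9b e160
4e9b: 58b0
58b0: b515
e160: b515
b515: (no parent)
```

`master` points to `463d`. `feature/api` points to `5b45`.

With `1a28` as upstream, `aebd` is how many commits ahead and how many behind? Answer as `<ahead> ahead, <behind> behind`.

0 ahead, 2 behind

Reachable from aebd: {58b0, aebd, b515}.
Reachable from 1a28: {1a28, 4d6e, 58b0, aebd, b515}.
Only in aebd's history (ahead): {} — 0.
Only in 1a28's history (behind): {1a28, 4d6e} — 2.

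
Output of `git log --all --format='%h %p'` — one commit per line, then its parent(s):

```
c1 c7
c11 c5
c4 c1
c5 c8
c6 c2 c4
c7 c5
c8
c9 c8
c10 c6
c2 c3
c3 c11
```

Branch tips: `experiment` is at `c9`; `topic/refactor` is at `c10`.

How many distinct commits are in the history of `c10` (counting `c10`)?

10

Walking parent pointers from c10: reachable set = {c1, c10, c11, c2, c3, c4, c5, c6, c7, c8}.
That is 10 commits.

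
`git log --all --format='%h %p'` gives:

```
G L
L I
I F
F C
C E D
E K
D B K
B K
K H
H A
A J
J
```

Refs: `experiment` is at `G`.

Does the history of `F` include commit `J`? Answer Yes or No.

Ancestors of F (commits reachable by following parents): {A, B, C, D, E, F, H, J, K}.
J is in that set, so it is an ancestor of F.

Yes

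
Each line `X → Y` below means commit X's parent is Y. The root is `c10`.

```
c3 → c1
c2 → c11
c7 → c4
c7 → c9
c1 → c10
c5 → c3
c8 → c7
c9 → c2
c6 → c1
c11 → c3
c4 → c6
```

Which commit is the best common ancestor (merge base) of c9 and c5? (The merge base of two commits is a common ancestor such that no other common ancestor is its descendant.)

Ancestors of c9: {c1, c10, c11, c2, c3, c9}.
Ancestors of c5: {c1, c10, c3, c5}.
Common ancestors: {c1, c10, c3}.
Among these, c3 is not an ancestor of any other common ancestor — it is the merge base.

c3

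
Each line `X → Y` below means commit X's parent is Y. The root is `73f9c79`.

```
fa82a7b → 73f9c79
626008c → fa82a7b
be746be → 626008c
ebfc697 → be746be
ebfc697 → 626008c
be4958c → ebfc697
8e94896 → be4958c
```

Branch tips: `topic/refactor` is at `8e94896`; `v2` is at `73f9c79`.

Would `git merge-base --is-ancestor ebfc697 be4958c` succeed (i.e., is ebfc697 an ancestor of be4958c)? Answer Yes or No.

Yes

Ancestors of be4958c (commits reachable by following parents): {626008c, 73f9c79, be4958c, be746be, ebfc697, fa82a7b}.
ebfc697 is in that set, so it is an ancestor of be4958c.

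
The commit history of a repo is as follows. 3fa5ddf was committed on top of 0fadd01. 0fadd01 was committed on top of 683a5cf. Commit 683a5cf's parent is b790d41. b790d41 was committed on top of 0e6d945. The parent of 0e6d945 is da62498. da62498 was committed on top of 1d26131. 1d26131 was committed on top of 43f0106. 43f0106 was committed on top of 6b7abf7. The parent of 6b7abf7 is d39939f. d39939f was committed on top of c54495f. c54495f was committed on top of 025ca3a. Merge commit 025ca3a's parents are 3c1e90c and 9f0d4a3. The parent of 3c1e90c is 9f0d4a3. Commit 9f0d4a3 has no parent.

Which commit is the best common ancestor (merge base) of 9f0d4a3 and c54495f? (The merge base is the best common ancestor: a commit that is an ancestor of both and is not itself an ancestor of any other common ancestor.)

Ancestors of 9f0d4a3: {9f0d4a3}.
Ancestors of c54495f: {025ca3a, 3c1e90c, 9f0d4a3, c54495f}.
Common ancestors: {9f0d4a3}.
The only common ancestor is 9f0d4a3, so it is the merge base.

9f0d4a3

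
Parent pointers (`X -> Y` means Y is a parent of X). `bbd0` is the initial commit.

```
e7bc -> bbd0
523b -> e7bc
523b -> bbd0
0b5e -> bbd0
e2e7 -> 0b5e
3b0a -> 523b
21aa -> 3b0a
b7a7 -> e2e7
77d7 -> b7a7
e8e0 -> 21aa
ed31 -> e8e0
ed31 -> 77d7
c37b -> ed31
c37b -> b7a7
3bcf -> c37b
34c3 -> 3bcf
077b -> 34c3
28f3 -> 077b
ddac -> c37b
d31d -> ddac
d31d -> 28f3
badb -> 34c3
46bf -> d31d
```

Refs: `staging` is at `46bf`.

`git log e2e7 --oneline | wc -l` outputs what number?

3

Walking parent pointers from e2e7: reachable set = {0b5e, bbd0, e2e7}.
That is 3 commits.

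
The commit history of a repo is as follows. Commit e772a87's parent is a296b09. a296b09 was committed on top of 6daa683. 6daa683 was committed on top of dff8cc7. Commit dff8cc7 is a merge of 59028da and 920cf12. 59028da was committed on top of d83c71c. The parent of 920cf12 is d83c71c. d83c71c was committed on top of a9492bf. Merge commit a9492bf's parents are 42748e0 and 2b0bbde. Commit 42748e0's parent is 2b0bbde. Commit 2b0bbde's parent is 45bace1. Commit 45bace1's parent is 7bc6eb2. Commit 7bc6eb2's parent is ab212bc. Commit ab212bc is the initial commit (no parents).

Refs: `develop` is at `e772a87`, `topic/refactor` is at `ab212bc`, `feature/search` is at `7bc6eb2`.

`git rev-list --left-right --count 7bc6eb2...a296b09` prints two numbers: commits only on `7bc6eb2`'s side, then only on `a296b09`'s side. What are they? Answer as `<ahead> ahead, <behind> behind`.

Reachable from 7bc6eb2: {7bc6eb2, ab212bc}.
Reachable from a296b09: {2b0bbde, 42748e0, 45bace1, 59028da, 6daa683, 7bc6eb2, 920cf12, a296b09, a9492bf, ab212bc, d83c71c, dff8cc7}.
Only in 7bc6eb2's history (ahead): {} — 0.
Only in a296b09's history (behind): {2b0bbde, 42748e0, 45bace1, 59028da, 6daa683, 920cf12, a296b09, a9492bf, d83c71c, dff8cc7} — 10.

0 ahead, 10 behind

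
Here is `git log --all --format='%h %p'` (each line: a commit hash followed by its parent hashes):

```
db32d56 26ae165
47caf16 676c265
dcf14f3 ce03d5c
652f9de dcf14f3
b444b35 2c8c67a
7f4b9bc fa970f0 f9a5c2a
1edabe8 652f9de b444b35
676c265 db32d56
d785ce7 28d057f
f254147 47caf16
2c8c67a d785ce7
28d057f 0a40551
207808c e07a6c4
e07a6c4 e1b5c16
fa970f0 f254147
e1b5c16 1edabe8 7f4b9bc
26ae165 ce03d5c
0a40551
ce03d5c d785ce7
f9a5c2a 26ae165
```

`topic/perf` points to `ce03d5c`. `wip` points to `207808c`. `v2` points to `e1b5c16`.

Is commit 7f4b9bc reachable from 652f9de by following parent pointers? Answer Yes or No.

Ancestors of 652f9de: {0a40551, 28d057f, 652f9de, ce03d5c, d785ce7, dcf14f3}.
7f4b9bc is not in that set, so it is not an ancestor of 652f9de.

No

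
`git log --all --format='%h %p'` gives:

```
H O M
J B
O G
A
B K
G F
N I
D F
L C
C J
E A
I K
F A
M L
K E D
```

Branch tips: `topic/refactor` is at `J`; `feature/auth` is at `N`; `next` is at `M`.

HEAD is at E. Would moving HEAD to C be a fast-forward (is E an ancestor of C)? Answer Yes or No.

Yes

A fast-forward from E to C is possible iff E is an ancestor of C.
Ancestors of C: {A, B, C, D, E, F, J, K}.
E is among them, so fast-forward is possible.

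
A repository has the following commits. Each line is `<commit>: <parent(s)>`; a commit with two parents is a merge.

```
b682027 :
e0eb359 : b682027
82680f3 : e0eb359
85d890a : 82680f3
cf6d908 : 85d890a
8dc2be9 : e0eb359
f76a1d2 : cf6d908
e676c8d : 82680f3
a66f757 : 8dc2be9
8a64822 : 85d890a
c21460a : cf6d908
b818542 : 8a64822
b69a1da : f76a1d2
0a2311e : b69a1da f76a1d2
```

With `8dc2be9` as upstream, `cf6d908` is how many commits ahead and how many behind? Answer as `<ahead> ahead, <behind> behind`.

Reachable from cf6d908: {82680f3, 85d890a, b682027, cf6d908, e0eb359}.
Reachable from 8dc2be9: {8dc2be9, b682027, e0eb359}.
Only in cf6d908's history (ahead): {82680f3, 85d890a, cf6d908} — 3.
Only in 8dc2be9's history (behind): {8dc2be9} — 1.

3 ahead, 1 behind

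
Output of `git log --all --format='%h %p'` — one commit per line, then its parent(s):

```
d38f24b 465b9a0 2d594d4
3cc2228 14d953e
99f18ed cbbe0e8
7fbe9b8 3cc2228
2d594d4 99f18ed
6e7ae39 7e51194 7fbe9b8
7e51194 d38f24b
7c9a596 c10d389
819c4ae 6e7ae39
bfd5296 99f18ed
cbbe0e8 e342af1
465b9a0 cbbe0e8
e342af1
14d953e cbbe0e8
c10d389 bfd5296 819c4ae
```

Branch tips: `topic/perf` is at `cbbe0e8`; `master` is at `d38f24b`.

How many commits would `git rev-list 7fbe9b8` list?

5

Walking parent pointers from 7fbe9b8: reachable set = {14d953e, 3cc2228, 7fbe9b8, cbbe0e8, e342af1}.
That is 5 commits.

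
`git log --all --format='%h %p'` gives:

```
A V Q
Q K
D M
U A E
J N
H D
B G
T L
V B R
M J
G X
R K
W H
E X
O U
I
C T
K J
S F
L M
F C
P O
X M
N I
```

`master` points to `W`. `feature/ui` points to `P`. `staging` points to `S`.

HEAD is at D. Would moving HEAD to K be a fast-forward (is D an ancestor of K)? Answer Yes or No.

A fast-forward from D to K is possible iff D is an ancestor of K.
Ancestors of K: {I, J, K, N}.
D is not among them, so fast-forward is not possible.

No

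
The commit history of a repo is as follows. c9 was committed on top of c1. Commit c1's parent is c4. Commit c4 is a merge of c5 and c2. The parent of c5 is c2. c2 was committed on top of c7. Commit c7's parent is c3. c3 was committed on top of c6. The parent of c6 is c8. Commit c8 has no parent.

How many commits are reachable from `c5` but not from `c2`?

1

Reachable from c5: {c2, c3, c5, c6, c7, c8}.
Reachable from c2: {c2, c3, c6, c7, c8}.
In c5's history but not c2's: {c5} — 1 commit.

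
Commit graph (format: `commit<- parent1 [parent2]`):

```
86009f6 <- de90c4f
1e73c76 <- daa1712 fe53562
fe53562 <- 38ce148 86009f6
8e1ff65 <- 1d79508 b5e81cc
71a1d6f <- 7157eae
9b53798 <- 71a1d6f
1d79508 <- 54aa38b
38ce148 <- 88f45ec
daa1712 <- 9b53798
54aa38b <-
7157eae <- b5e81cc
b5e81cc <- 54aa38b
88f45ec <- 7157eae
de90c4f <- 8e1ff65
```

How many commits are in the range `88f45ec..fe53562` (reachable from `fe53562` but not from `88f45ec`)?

6

Reachable from fe53562: {1d79508, 38ce148, 54aa38b, 7157eae, 86009f6, 88f45ec, 8e1ff65, b5e81cc, de90c4f, fe53562}.
Reachable from 88f45ec: {54aa38b, 7157eae, 88f45ec, b5e81cc}.
In fe53562's history but not 88f45ec's: {1d79508, 38ce148, 86009f6, 8e1ff65, de90c4f, fe53562} — 6 commits.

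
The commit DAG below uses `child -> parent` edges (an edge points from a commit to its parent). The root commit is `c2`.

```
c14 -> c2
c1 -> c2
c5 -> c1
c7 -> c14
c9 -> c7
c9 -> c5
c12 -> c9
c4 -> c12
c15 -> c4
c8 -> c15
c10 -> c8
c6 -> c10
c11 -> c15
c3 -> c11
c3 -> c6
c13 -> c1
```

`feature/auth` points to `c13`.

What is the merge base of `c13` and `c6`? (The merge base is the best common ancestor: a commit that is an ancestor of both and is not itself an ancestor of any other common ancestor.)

Ancestors of c13: {c1, c13, c2}.
Ancestors of c6: {c1, c10, c12, c14, c15, c2, c4, c5, c6, c7, c8, c9}.
Common ancestors: {c1, c2}.
Among these, c1 is not an ancestor of any other common ancestor — it is the merge base.

c1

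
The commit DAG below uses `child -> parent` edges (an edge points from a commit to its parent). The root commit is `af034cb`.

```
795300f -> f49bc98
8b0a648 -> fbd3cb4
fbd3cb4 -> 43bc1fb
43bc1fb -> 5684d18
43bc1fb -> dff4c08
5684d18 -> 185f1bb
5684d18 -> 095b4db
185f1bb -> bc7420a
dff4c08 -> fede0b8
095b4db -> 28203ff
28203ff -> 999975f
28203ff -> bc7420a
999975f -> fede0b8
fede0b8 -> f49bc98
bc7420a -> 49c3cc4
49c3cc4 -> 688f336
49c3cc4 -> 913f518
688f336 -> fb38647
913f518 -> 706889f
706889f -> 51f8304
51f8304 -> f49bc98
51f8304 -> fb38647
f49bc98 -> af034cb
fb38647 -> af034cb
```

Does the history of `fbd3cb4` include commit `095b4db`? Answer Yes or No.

Ancestors of fbd3cb4 (commits reachable by following parents): {095b4db, 185f1bb, 28203ff, 43bc1fb, 49c3cc4, 51f8304, 5684d18, 688f336, 706889f, 913f518, 999975f, af034cb, bc7420a, dff4c08, f49bc98, fb38647, fbd3cb4, fede0b8}.
095b4db is in that set, so it is an ancestor of fbd3cb4.

Yes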